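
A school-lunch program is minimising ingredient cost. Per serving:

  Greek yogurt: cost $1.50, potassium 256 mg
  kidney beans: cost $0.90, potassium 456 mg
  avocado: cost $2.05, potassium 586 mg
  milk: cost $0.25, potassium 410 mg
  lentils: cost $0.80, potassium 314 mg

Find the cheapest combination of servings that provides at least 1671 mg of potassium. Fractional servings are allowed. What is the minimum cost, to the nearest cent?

$1.02

Cost per mg of potassium: milk $0.0006, kidney beans $0.0020, lentils $0.0025, avocado $0.0035, Greek yogurt $0.0059.
With no serving limits, use only milk: 1671 mg / 410 mg = 4.076 servings × $0.25 = $1.02.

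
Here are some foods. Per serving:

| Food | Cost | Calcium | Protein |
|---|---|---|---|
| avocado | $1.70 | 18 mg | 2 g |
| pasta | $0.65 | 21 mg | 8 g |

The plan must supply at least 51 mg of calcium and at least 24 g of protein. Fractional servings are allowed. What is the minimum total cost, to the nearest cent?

$1.95

The cheapest plan sits at a corner of the feasible region — with two constraints it uses at most two foods.
avocado only: max(51/18, 24/2) = 12 servings → $20.40.
pasta only: max(51/21, 24/8) = 3 servings → $1.95.
avocado + pasta with both targets exact would need a negative amount; discard.
So the least-cost plan costs $1.95.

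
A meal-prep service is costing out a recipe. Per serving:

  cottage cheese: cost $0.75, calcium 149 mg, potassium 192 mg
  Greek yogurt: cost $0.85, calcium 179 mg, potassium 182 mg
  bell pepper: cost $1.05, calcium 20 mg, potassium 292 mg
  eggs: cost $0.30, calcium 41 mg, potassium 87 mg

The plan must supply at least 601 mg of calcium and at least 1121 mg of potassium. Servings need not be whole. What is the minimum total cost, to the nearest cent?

The cheapest plan sits at a corner of the feasible region — with two constraints it uses at most two foods.
cottage cheese only: max(601/149, 1121/192) = 5.839 servings → $4.38.
Greek yogurt only: max(601/179, 1121/182) = 6.159 servings → $5.24.
bell pepper only: max(601/20, 1121/292) = 30.05 servings → $31.55.
eggs only: max(601/41, 1121/87) = 14.66 servings → $4.40.
cottage cheese + Greek yogurt with both targets exact would need a negative amount; discard.
cottage cheese + bell pepper with both tight: 3.859 servings and 1.302 servings → $4.26.
cottage cheese + eggs with both tight: 1.243 servings and 10.14 servings → $3.97.
Greek yogurt + bell pepper with both tight: 3.148 servings and 1.877 servings → $4.65.
Greek yogurt + eggs with both tight: 0.7799 servings and 11.25 servings → $4.04.
bell pepper + eggs: intersection lies outside the first quadrant.
So the least-cost plan costs $3.97.

$3.97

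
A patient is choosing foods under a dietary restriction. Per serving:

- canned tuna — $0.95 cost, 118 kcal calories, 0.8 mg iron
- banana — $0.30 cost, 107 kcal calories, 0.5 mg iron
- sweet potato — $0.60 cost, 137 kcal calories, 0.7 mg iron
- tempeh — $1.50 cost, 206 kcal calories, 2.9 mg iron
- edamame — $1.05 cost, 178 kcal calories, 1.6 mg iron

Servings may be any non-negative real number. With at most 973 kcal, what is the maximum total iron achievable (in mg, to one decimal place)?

Iron per kcal: tempeh 0.01408, edamame 0.008989, canned tuna 0.00678, sweet potato 0.005109, banana 0.004673.
With no serving limits, spend the whole calories allowance on tempeh: 973 kcal / 206 kcal × 2.9 mg = 13.7 mg.

13.7 mg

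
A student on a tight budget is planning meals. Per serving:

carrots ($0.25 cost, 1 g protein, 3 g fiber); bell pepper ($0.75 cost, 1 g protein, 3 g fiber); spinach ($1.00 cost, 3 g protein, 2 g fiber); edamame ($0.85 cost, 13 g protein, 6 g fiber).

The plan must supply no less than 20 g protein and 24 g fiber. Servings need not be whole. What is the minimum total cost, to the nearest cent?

$2.38

With two linear requirements the optimum uses one or two foods; enumerate the corners.
carrots only: max(20/1, 24/3) = 20 servings → $5.00.
bell pepper only: max(20/1, 24/3) = 20 servings → $15.00.
spinach only: max(20/3, 24/2) = 12 servings → $12.00.
edamame only: max(20/13, 24/6) = 4 servings → $3.40.
carrots + bell pepper (both tight): parallel constraints — no distinct corner.
carrots + spinach with both tight: 4.571 servings and 5.143 servings → $6.29.
carrots + edamame with both tight: 5.818 servings and 1.091 servings → $2.38.
bell pepper + spinach with both tight: 4.571 servings and 5.143 servings → $8.57.
bell pepper + edamame with both tight: 5.818 servings and 1.091 servings → $5.29.
spinach + edamame: the both-tight solution has a negative serving — not a feasible corner.
The minimum over all feasible corners is $2.38.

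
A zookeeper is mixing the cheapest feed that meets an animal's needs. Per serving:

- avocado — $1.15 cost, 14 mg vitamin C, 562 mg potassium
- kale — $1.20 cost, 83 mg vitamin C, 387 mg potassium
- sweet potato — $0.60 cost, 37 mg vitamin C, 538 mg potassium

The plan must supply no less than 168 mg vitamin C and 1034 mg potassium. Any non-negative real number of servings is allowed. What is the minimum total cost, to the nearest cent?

Compare the cost at each extreme point of the feasible region.
avocado only: max(168/14, 1034/562) = 12 servings → $13.80.
kale only: max(168/83, 1034/387) = 2.672 servings → $3.21.
sweet potato only: max(168/37, 1034/538) = 4.541 servings → $2.72.
avocado + kale with both tight: 0.5047 servings and 1.939 servings → $2.91.
avocado + sweet potato with both targets exact would need a negative amount; discard.
kale + sweet potato with both tight: 1.718 servings and 0.6859 servings → $2.47.
So the least-cost plan costs $2.47.

$2.47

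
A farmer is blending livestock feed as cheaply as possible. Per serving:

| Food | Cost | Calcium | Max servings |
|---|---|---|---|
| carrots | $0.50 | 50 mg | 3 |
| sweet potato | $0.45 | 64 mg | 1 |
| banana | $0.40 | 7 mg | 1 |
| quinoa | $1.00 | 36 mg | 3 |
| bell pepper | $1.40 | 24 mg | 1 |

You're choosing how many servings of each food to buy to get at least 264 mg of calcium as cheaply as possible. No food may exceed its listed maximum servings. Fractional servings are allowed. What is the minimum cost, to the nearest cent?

$3.34

Cost per mg of calcium: sweet potato $0.0070, carrots $0.0100, quinoa $0.0278, banana $0.0571, bell pepper $0.0583.
Take 1 serving of sweet potato: +64.0 mg calcium for $0.45 (total $0.45, still need 200.0 mg).
Take 3 servings of carrots: +150.0 mg calcium for $1.50 (total $1.95, still need 50.0 mg).
Take 1.389 servings of quinoa: +50.0 mg calcium for $1.39 (total $3.34, still need 0.0 mg).
Filling from the cheapest source first is optimal under one linear minimum: $3.34.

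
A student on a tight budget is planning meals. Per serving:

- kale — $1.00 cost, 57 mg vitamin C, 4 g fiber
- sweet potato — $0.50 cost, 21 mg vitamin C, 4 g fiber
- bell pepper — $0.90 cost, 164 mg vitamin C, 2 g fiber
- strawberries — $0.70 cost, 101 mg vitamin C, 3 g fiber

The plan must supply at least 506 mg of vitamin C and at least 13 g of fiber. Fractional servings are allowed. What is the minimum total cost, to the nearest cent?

Two binding constraints pin down two serving amounts, so the optimal mix uses at most two foods. The candidates are each food alone (scaled to the tighter of vitamin C/fiber) and each pair with both constraints tight.
kale only: max(506/57, 13/4) = 8.877 servings → $8.88.
sweet potato only: max(506/21, 13/4) = 24.1 servings → $12.05.
bell pepper only: max(506/164, 13/2) = 6.5 servings → $5.85.
strawberries only: max(506/101, 13/3) = 5.01 servings → $3.51.
kale + sweet potato: the both-tight solution has a negative serving — not a feasible corner.
kale + bell pepper with both tight: 2.066 servings and 2.367 servings → $4.20.
kale + strawberries with both targets exact would need a negative amount; discard.
sweet potato + bell pepper with both tight: 1.824 servings and 2.852 servings → $3.48.
sweet potato + strawberries: the both-tight solution has a negative serving — not a feasible corner.
bell pepper + strawberries with both tight: 0.7069 servings and 3.862 servings → $3.34.
Cheapest feasible corner: $3.34.

$3.34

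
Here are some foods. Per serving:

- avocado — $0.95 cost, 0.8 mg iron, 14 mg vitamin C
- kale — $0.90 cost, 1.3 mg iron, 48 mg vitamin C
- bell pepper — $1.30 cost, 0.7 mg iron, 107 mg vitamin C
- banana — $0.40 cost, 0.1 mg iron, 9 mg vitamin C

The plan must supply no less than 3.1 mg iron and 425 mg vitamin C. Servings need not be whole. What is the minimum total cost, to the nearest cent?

$5.27

An LP optimum is at a vertex; with two nutrient constraints at most two foods are used. Check each candidate.
avocado only: max(3.1/0.8, 425/14) = 30.36 servings → $28.84.
kale only: max(3.1/1.3, 425/48) = 8.854 servings → $7.97.
bell pepper only: max(3.1/0.7, 425/107) = 4.429 servings → $5.76.
banana only: max(3.1/0.1, 425/9) = 47.22 servings → $18.89.
avocado + kale with both targets exact would need a negative amount; discard.
avocado + bell pepper with both tight: 0.4512 servings and 3.913 servings → $5.52.
avocado + banana with both targets exact would need a negative amount; discard.
kale + bell pepper with both tight: 0.3242 servings and 3.827 servings → $5.27.
kale + banana with both targets exact would need a negative amount; discard.
bell pepper + banana with both tight: 3.318 servings and 7.773 servings → $7.42.
So the least-cost plan costs $5.27.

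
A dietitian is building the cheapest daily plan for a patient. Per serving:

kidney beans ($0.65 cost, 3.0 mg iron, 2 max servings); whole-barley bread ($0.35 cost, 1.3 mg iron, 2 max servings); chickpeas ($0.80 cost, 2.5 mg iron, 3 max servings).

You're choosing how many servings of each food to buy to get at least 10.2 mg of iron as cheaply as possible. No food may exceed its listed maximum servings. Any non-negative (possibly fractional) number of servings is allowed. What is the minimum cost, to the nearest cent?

Cost per mg of iron: kidney beans $0.2167, whole-barley bread $0.2692, chickpeas $0.3200.
Take 2 servings of kidney beans: +6.0 mg iron for $1.30 (total $1.30, still need 4.2 mg).
Take 2 servings of whole-barley bread: +2.6 mg iron for $0.70 (total $2.00, still need 1.6 mg).
Take 0.64 servings of chickpeas: +1.6 mg iron for $0.51 (total $2.51, still need 0.0 mg).
Greedy by cheapest-per-mg is optimal for a single linear constraint, so the minimum cost is $2.51.

$2.51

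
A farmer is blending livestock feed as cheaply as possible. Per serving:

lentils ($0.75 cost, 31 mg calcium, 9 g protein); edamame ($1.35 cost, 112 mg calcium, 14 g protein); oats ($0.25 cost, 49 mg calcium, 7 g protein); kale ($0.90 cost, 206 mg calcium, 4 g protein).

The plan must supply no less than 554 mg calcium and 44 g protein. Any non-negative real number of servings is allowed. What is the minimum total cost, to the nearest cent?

$2.62

A basic optimal solution has at most two foods positive. Try each food alone and each pair with both targets met exactly.
lentils only: max(554/31, 44/9) = 17.87 servings → $13.40.
edamame only: max(554/112, 44/14) = 4.946 servings → $6.68.
oats only: max(554/49, 44/7) = 11.31 servings → $2.83.
kale only: max(554/206, 44/4) = 11 servings → $9.90.
lentils + edamame: intersection lies outside the first quadrant.
lentils + oats: the both-tight solution has a negative serving — not a feasible corner.
lentils + kale with both tight: 3.958 servings and 2.094 servings → $4.85.
edamame + oats: the both-tight solution has a negative serving — not a feasible corner.
edamame + kale with both tight: 2.811 servings and 1.161 servings → $4.84.
oats + kale with both tight: 5.496 servings and 1.382 servings → $2.62.
Cheapest feasible corner: $2.62.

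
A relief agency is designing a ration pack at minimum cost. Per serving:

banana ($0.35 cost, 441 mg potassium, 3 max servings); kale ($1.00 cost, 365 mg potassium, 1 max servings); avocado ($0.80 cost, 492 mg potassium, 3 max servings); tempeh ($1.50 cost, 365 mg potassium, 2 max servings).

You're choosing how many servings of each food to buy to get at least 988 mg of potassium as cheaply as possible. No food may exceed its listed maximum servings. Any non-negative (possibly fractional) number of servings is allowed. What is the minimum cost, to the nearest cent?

$0.78

Cost per mg of potassium: banana $0.0008, avocado $0.0016, kale $0.0027, tempeh $0.0041.
Take 2.24 servings of banana: +988.0 mg potassium for $0.78 (total $0.78, still need 0.0 mg).
Filling from the cheapest source first is optimal under one linear minimum: $0.78.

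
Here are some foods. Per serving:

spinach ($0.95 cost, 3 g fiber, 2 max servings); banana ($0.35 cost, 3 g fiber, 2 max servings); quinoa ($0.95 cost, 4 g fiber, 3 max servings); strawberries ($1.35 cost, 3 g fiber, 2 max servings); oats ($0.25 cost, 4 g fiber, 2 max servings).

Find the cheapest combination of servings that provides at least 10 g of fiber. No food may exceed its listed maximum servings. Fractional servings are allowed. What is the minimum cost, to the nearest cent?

$0.73

Cost per g of fiber: oats $0.0625, banana $0.1167, quinoa $0.2375, spinach $0.3167, strawberries $0.4500.
Take 2 servings of oats: +8.0 g fiber for $0.50 (total $0.50, still need 2.0 g).
Take 0.6667 servings of banana: +2.0 g fiber for $0.23 (total $0.73, still need 0.0 g).
Greedy by cheapest-per-g is optimal for a single linear constraint, so the minimum cost is $0.73.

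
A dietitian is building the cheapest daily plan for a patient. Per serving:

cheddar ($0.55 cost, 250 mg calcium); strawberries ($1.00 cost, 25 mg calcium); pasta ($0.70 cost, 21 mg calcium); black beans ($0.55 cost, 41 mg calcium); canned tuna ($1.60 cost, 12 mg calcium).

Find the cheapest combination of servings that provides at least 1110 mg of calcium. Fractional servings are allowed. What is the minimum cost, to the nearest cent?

$2.44

Cost per mg of calcium: cheddar $0.0022, black beans $0.0134, pasta $0.0333, strawberries $0.0400, canned tuna $0.1333.
With no serving limits, use only cheddar: 1110 mg / 250 mg = 4.44 servings × $0.55 = $2.44.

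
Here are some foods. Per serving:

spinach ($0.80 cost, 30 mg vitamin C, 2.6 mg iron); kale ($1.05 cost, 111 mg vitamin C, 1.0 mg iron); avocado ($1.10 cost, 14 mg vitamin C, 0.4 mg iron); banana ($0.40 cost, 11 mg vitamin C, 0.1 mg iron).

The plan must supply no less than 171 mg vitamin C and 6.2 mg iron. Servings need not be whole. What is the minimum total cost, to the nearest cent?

The cheapest plan sits at a corner of the feasible region — with two constraints it uses at most two foods.
spinach only: max(171/30, 6.2/2.6) = 5.7 servings → $4.56.
kale only: max(171/111, 6.2/1.0) = 6.2 servings → $6.51.
avocado only: max(171/14, 6.2/0.4) = 15.5 servings → $17.05.
banana only: max(171/11, 6.2/0.1) = 62 servings → $24.80.
spinach + kale with both tight: 2 servings and 1 serving → $2.65.
spinach + avocado with both tight: 0.7541 servings and 10.6 servings → $12.26.
spinach + banana with both tight: 1.996 servings and 10.1 servings → $5.64.
kale + avocado: intersection lies outside the first quadrant.
kale + banana: intersection lies outside the first quadrant.
avocado + banana: intersection lies outside the first quadrant.
The minimum over all feasible corners is $2.65.

$2.65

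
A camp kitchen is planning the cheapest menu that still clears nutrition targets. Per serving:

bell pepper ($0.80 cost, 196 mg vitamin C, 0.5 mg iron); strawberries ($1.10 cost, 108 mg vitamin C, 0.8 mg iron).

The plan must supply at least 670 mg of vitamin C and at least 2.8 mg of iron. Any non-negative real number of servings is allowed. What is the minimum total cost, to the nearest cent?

$4.11

bell pepper only: max(670/196, 2.8/0.5) = 5.6 servings → $4.48.
strawberries only: max(670/108, 2.8/0.8) = 6.204 servings → $6.82.
bell pepper + strawberries with both tight: 2.272 servings and 2.08 servings → $4.11.
Cheapest feasible corner: $4.11.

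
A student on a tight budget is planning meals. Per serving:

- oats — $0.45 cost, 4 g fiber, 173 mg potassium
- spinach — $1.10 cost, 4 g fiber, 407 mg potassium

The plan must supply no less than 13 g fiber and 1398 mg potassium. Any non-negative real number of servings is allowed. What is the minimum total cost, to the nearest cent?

$3.64

A basic optimal solution has at most two foods positive. Try each food alone and each pair with both targets met exactly.
oats only: max(13/4, 1398/173) = 8.081 servings → $3.64.
spinach only: max(13/4, 1398/407) = 3.435 servings → $3.78.
oats + spinach: intersection lies outside the first quadrant.
So the least-cost plan costs $3.64.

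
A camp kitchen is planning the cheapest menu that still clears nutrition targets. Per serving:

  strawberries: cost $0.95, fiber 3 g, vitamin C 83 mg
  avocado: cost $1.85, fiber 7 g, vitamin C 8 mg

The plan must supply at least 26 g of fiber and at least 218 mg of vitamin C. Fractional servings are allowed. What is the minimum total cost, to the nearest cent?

$7.24

strawberries only: max(26/3, 218/83) = 8.667 servings → $8.23.
avocado only: max(26/7, 218/8) = 27.25 servings → $50.41.
strawberries + avocado with both tight: 2.366 servings and 2.7 servings → $7.24.
Cheapest feasible corner: $7.24.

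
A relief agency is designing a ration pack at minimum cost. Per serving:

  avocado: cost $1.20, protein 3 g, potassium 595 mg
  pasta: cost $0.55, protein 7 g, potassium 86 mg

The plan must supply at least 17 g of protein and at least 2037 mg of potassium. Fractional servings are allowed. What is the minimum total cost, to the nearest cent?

A basic optimal solution has at most two foods positive. Try each food alone and each pair with both targets met exactly.
avocado only: max(17/3, 2037/595) = 5.667 servings → $6.80.
pasta only: max(17/7, 2037/86) = 23.69 servings → $13.03.
avocado + pasta with both tight: 3.275 servings and 1.025 servings → $4.49.
So the least-cost plan costs $4.49.

$4.49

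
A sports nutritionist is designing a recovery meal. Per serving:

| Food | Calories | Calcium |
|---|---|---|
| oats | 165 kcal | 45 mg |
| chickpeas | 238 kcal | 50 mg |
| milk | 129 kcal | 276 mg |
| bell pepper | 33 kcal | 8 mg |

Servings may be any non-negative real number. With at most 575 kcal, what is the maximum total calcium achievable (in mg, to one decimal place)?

1230.2 mg

Calcium per kcal: milk 2.14, oats 0.2727, bell pepper 0.2424, chickpeas 0.2101.
With no serving limits, spend the whole calories allowance on milk: 575 kcal / 129 kcal × 276 mg = 1230.2 mg.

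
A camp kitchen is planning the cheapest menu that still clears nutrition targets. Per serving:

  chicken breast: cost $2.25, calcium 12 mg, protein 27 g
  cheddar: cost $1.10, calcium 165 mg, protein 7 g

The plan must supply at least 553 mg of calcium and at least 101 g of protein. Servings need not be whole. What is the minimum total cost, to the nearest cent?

$10.04

For a min-cost LP with two ≥-constraints, a basic feasible solution has at most two positive variables.
chicken breast only: max(553/12, 101/27) = 46.08 servings → $103.69.
cheddar only: max(553/165, 101/7) = 14.43 servings → $15.87.
chicken breast + cheddar with both tight: 2.927 servings and 3.139 servings → $10.04.
Cheapest feasible corner: $10.04.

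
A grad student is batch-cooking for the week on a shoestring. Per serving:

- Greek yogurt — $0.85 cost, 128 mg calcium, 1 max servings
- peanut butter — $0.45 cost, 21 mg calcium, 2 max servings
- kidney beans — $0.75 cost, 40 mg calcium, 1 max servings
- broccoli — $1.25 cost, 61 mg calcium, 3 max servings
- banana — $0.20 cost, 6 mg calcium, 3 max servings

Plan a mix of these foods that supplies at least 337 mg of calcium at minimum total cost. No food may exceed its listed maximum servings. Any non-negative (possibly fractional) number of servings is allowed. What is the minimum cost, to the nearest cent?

Cost per mg of calcium: Greek yogurt $0.0066, kidney beans $0.0187, broccoli $0.0205, peanut butter $0.0214, banana $0.0333.
Take 1 serving of Greek yogurt: +128.0 mg calcium for $0.85 (total $0.85, still need 209.0 mg).
Take 1 serving of kidney beans: +40.0 mg calcium for $0.75 (total $1.60, still need 169.0 mg).
Take 2.77 servings of broccoli: +169.0 mg calcium for $3.46 (total $5.06, still need 0.0 mg).
Greedy by cheapest-per-mg is optimal for a single linear constraint, so the minimum cost is $5.06.

$5.06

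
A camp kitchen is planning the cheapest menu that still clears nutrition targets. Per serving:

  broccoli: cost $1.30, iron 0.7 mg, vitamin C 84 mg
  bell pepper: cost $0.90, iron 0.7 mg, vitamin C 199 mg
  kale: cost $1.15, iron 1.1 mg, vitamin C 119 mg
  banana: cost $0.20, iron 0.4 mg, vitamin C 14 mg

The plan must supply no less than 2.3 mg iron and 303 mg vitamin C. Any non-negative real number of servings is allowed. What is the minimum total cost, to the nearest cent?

Check every corner: each single food scaled to meet both minima, and each pair solved so both constraints bind.
broccoli only: max(2.3/0.7, 303/84) = 3.607 servings → $4.69.
bell pepper only: max(2.3/0.7, 303/199) = 3.286 servings → $2.96.
kale only: max(2.3/1.1, 303/119) = 2.546 servings → $2.93.
banana only: max(2.3/0.4, 303/14) = 21.64 servings → $4.33.
broccoli + bell pepper with both tight: 3.051 servings and 0.2348 servings → $4.18.
broccoli + kale: the both-tight solution has a negative serving — not a feasible corner.
broccoli + banana: intersection lies outside the first quadrant.
bell pepper + kale with both tight: 0.4395 servings and 1.811 servings → $2.48.
bell pepper + banana with both tight: 1.275 servings and 3.519 servings → $1.85.
kale + banana: intersection lies outside the first quadrant.
The minimum over all feasible corners is $1.85.

$1.85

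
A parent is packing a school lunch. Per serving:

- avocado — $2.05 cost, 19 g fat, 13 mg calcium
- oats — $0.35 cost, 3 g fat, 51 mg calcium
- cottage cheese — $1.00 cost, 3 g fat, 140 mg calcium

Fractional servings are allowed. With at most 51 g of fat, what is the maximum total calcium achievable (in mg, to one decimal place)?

2380.0 mg

Calcium per g fat: cottage cheese 46.67, oats 17, avocado 0.6842.
With no serving limits, spend the whole fat allowance on cottage cheese: 51 g / 3 g × 140 mg = 2380.0 mg.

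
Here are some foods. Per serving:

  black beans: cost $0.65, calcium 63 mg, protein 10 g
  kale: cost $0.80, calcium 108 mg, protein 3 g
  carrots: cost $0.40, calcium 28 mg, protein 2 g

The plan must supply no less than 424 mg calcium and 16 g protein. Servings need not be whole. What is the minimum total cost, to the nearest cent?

For a min-cost LP with two ≥-constraints, a basic feasible solution has at most two positive variables.
black beans only: max(424/63, 16/10) = 6.73 servings → $4.37.
kale only: max(424/108, 16/3) = 5.333 servings → $4.27.
carrots only: max(424/28, 16/2) = 15.14 servings → $6.06.
black beans + kale with both tight: 0.5118 servings and 3.627 servings → $3.23.
black beans + carrots: intersection lies outside the first quadrant.
kale + carrots with both tight: 3.03 servings and 3.455 servings → $3.81.
So the least-cost plan costs $3.23.

$3.23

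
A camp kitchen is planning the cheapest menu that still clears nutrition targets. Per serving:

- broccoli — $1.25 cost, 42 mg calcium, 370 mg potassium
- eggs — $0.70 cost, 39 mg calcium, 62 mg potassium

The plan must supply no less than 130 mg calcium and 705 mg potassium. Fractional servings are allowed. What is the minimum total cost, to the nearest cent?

$3.15

broccoli only: max(130/42, 705/370) = 3.095 servings → $3.87.
eggs only: max(130/39, 705/62) = 11.37 servings → $7.96.
broccoli + eggs with both tight: 1.643 servings and 1.564 servings → $3.15.
The minimum over all feasible corners is $3.15.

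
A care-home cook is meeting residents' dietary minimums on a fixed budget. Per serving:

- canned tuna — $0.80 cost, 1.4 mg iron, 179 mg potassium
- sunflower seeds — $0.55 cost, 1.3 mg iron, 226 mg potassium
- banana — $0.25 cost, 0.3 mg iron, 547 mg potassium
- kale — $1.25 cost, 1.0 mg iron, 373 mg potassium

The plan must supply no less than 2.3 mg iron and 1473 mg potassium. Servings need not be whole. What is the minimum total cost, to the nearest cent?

$1.24

At the optimum either one food covers both requirements or two foods hit both targets exactly; no other combination can be cheaper.
canned tuna only: max(2.3/1.4, 1473/179) = 8.229 servings → $6.58.
sunflower seeds only: max(2.3/1.3, 1473/226) = 6.518 servings → $3.58.
banana only: max(2.3/0.3, 1473/547) = 7.667 servings → $1.92.
kale only: max(2.3/1.0, 1473/373) = 3.949 servings → $4.94.
canned tuna + sunflower seeds: intersection lies outside the first quadrant.
canned tuna + banana with both tight: 1.146 servings and 2.318 servings → $1.50.
canned tuna + kale with both targets exact would need a negative amount; discard.
sunflower seeds + banana with both tight: 1.269 servings and 2.169 servings → $1.24.
sunflower seeds + kale: the both-tight solution has a negative serving — not a feasible corner.
banana + kale with both tight: 1.414 servings and 1.876 servings → $2.70.
Cheapest feasible corner: $1.24.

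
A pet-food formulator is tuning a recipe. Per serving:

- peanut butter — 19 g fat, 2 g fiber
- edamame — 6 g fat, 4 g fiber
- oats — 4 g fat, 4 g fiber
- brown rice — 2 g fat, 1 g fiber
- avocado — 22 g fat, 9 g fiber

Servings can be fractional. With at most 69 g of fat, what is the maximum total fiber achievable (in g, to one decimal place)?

Fiber per g fat: oats 1, edamame 0.6667, brown rice 0.5, avocado 0.4091, peanut butter 0.1053.
With no serving limits, spend the whole fat allowance on oats: 69 g / 4 g × 4 g = 69.0 g.

69.0 g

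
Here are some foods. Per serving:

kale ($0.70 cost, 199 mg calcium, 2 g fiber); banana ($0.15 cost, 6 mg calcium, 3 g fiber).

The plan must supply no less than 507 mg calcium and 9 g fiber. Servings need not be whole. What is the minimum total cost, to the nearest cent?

$1.95

Check every corner: each single food scaled to meet both minima, and each pair solved so both constraints bind.
kale only: max(507/199, 9/2) = 4.5 servings → $3.15.
banana only: max(507/6, 9/3) = 84.5 servings → $12.68.
kale + banana with both tight: 2.508 servings and 1.328 servings → $1.95.
So the least-cost plan costs $1.95.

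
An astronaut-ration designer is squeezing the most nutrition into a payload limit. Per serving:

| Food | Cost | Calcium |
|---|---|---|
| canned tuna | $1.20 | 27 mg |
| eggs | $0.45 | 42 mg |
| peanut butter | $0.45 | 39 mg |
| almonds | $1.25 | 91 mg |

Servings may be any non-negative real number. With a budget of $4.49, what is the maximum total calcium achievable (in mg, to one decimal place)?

Calcium per dollar: eggs 93.33, peanut butter 86.67, almonds 72.8, canned tuna 22.5.
With no serving limits, spend the whole cost allowance on eggs: $4.49 / $0.45 × 42 mg = 419.1 mg.

419.1 mg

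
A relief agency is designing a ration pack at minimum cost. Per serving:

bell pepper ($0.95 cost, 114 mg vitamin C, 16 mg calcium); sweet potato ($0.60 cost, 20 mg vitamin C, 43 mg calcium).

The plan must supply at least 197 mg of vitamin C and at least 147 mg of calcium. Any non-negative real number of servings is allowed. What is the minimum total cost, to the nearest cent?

Minimising a linear cost over {vitamin C ≥ 197, calcium ≥ 147, servings ≥ 0} — the optimum is at a vertex, using one or two foods.
bell pepper only: max(197/114, 147/16) = 9.188 servings → $8.73.
sweet potato only: max(197/20, 147/43) = 9.85 servings → $5.91.
bell pepper + sweet potato with both tight: 1.207 servings and 2.969 servings → $2.93.
Cheapest feasible corner: $2.93.

$2.93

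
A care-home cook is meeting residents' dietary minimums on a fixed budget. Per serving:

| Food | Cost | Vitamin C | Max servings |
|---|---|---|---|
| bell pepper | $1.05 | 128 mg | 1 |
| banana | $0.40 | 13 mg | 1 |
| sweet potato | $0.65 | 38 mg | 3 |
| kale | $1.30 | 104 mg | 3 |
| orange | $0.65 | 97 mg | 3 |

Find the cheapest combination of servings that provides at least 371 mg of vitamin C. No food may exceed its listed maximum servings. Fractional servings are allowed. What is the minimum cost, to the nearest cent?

Cost per mg of vitamin C: orange $0.0067, bell pepper $0.0082, kale $0.0125, sweet potato $0.0171, banana $0.0308.
Take 3 servings of orange: +291.0 mg vitamin C for $1.95 (total $1.95, still need 80.0 mg).
Take 0.625 servings of bell pepper: +80.0 mg vitamin C for $0.66 (total $2.61, still need 0.0 mg).
Greedy by cheapest-per-mg is optimal for a single linear constraint, so the minimum cost is $2.61.

$2.61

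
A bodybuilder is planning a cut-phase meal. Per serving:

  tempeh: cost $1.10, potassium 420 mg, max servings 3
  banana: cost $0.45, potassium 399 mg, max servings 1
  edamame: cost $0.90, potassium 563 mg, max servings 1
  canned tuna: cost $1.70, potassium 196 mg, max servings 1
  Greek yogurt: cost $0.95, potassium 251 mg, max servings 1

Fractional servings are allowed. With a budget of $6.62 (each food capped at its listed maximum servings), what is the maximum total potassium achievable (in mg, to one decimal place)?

2590.6 mg

Potassium per dollar: banana 886.7, edamame 625.6, tempeh 381.8, Greek yogurt 264.2, canned tuna 115.3.
Take 1 serving of banana: spends $0.45, +399.0 mg potassium (running total 399.0 mg).
Take 1 serving of edamame: spends $0.90, +563.0 mg potassium (running total 962.0 mg).
Take 3 servings of tempeh: spends $3.30, +1260.0 mg potassium (running total 2222.0 mg).
Take 1 serving of Greek yogurt: spends $0.95, +251.0 mg potassium (running total 2473.0 mg).
Take 0.6 servings of canned tuna: spends $1.02, +117.6 mg potassium (running total 2590.6 mg).
Filling greedily by potassium-per-dollar is optimal for one linear limit, giving 2590.6 mg.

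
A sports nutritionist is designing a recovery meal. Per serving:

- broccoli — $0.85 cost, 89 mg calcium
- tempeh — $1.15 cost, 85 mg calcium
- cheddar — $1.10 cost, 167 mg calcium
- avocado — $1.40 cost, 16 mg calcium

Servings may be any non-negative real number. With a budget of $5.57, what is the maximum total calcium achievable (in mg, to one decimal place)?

Calcium per dollar: cheddar 151.8, broccoli 104.7, tempeh 73.91, avocado 11.43.
With no serving limits, spend the whole cost allowance on cheddar: $5.57 / $1.10 × 167 mg = 845.6 mg.

845.6 mg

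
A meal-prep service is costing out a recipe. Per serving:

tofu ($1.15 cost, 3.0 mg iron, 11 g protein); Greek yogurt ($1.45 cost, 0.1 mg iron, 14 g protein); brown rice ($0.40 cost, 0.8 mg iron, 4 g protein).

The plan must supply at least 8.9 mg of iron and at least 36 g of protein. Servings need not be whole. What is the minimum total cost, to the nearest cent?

$3.71

This is a tiny linear program; its minimum lies at a vertex of the feasible set. List the vertices and price them.
tofu only: max(8.9/3.0, 36/11) = 3.273 servings → $3.76.
Greek yogurt only: max(8.9/0.1, 36/14) = 89 servings → $129.05.
brown rice only: max(8.9/0.8, 36/4) = 11.12 servings → $4.45.
tofu + Greek yogurt with both tight: 2.958 servings and 0.2469 servings → $3.76.
tofu + brown rice with both tight: 2.125 servings and 3.156 servings → $3.71.
Greek yogurt + brown rice: the both-tight solution has a negative serving — not a feasible corner.
The minimum over all feasible corners is $3.71.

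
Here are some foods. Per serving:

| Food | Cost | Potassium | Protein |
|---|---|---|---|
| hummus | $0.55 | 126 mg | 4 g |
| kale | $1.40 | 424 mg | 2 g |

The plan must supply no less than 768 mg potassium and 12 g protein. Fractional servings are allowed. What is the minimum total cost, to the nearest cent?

With two linear requirements the optimum uses one or two foods; enumerate the corners.
hummus only: max(768/126, 12/4) = 6.095 servings → $3.35.
kale only: max(768/424, 12/2) = 6 servings → $8.40.
hummus + kale with both tight: 2.46 servings and 1.08 servings → $2.87.
The minimum over all feasible corners is $2.87.

$2.87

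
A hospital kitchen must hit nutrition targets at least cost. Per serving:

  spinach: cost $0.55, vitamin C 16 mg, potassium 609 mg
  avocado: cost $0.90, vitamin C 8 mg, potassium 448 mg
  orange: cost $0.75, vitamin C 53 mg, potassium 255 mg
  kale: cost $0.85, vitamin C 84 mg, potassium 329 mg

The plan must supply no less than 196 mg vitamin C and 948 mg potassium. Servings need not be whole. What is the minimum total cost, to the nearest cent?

$2.11

An LP optimum is at a vertex; with two nutrient constraints at most two foods are used. Check each candidate.
spinach only: max(196/16, 948/609) = 12.25 servings → $6.74.
avocado only: max(196/8, 948/448) = 24.5 servings → $22.05.
orange only: max(196/53, 948/255) = 3.718 servings → $2.79.
kale only: max(196/84, 948/329) = 2.881 servings → $2.45.
spinach + avocado with both targets exact would need a negative amount; discard.
spinach + orange with both tight: 0.009363 servings and 3.695 servings → $2.78.
spinach + kale with both tight: 0.3301 servings and 2.27 servings → $2.11.
avocado + orange with both tight: 0.01216 servings and 3.696 servings → $2.78.
avocado + kale with both tight: 0.4328 servings and 2.292 servings → $2.34.
orange + kale: the both-tight solution has a negative serving — not a feasible corner.
Cheapest feasible corner: $2.11.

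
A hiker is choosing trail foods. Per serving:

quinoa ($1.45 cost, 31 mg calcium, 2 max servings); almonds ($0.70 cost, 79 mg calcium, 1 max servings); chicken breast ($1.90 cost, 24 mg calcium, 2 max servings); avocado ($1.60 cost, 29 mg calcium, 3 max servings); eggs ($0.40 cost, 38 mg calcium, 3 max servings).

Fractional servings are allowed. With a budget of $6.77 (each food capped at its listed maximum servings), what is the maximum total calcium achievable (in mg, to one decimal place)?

290.7 mg

Calcium per dollar: almonds 112.9, eggs 95, quinoa 21.38, avocado 18.12, chicken breast 12.63.
Take 1 serving of almonds: spends $0.70, +79.0 mg calcium (running total 79.0 mg).
Take 3 servings of eggs: spends $1.20, +114.0 mg calcium (running total 193.0 mg).
Take 2 servings of quinoa: spends $2.90, +62.0 mg calcium (running total 255.0 mg).
Take 1.231 servings of avocado: spends $1.97, +35.7 mg calcium (running total 290.7 mg).
Filling greedily by calcium-per-dollar is optimal for one linear limit, giving 290.7 mg.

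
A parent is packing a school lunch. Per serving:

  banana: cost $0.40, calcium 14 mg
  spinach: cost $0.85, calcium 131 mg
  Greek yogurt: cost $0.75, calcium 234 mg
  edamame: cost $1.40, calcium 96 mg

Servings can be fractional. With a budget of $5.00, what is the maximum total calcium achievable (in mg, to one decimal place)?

Calcium per dollar: Greek yogurt 312, spinach 154.1, edamame 68.57, banana 35.
With no serving limits, spend the whole cost allowance on Greek yogurt: $5.00 / $0.75 × 234 mg = 1560.0 mg.

1560.0 mg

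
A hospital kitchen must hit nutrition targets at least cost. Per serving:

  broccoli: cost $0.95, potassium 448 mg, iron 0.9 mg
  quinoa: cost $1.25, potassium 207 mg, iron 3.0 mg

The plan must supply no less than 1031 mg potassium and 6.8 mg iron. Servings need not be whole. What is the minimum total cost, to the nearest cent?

An LP optimum is at a vertex; with two nutrient constraints at most two foods are used. Check each candidate.
broccoli only: max(1031/448, 6.8/0.9) = 7.556 servings → $7.18.
quinoa only: max(1031/207, 6.8/3.0) = 4.981 servings → $6.23.
broccoli + quinoa with both tight: 1.456 servings and 1.83 servings → $3.67.
So the least-cost plan costs $3.67.

$3.67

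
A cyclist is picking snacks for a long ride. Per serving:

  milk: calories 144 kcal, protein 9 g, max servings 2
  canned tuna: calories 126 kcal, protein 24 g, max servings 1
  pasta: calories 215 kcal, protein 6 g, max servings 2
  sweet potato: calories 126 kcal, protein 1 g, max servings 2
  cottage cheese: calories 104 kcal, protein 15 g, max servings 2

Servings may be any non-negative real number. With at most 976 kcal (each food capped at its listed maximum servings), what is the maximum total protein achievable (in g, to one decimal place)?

Protein per kcal: canned tuna 0.1905, cottage cheese 0.1442, milk 0.0625, pasta 0.02791, sweet potato 0.007937.
Take 1 serving of canned tuna: uses 126 kcal, +24.0 g protein (running total 24.0 g).
Take 2 servings of cottage cheese: uses 208 kcal, +30.0 g protein (running total 54.0 g).
Take 2 servings of milk: uses 288 kcal, +18.0 g protein (running total 72.0 g).
Take 1.647 servings of pasta: uses 354 kcal, +9.9 g protein (running total 81.9 g).
Greedy by best ratio exhausts the calories allowance optimally: 81.9 g.

81.9 g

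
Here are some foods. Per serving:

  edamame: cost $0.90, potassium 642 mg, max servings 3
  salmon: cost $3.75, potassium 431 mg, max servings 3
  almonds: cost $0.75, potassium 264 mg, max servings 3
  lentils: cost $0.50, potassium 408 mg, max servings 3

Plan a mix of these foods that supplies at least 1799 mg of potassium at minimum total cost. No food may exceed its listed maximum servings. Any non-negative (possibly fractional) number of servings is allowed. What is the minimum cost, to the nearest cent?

$2.31

Cost per mg of potassium: lentils $0.0012, edamame $0.0014, almonds $0.0028, salmon $0.0087.
Take 3 servings of lentils: +1224.0 mg potassium for $1.50 (total $1.50, still need 575.0 mg).
Take 0.8956 servings of edamame: +575.0 mg potassium for $0.81 (total $2.31, still need 0.0 mg).
Filling from the cheapest source first is optimal under one linear minimum: $2.31.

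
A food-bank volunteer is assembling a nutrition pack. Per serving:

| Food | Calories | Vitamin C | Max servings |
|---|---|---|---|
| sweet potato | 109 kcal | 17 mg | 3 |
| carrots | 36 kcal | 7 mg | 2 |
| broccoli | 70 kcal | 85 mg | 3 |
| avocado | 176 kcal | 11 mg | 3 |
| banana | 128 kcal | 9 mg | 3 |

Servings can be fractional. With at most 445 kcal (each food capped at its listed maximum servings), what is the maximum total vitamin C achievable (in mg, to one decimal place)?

Vitamin C per kcal: broccoli 1.214, carrots 0.1944, sweet potato 0.156, banana 0.07031, avocado 0.0625.
Take 3 servings of broccoli: uses 210 kcal, +255.0 mg vitamin C (running total 255.0 mg).
Take 2 servings of carrots: uses 72 kcal, +14.0 mg vitamin C (running total 269.0 mg).
Take 1.495 servings of sweet potato: uses 163 kcal, +25.4 mg vitamin C (running total 294.4 mg).
Filling greedily by vitamin C-per-kcal is optimal for one linear limit, giving 294.4 mg.

294.4 mg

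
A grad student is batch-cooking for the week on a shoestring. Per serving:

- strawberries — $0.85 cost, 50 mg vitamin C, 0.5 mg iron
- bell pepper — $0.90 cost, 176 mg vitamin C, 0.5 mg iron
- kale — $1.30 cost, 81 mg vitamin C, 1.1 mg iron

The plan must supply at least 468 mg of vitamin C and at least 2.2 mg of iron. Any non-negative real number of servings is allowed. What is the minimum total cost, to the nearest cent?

$3.28

strawberries only: max(468/50, 2.2/0.5) = 9.36 servings → $7.96.
bell pepper only: max(468/176, 2.2/0.5) = 4.4 servings → $3.96.
kale only: max(468/81, 2.2/1.1) = 5.778 servings → $7.51.
strawberries + bell pepper with both tight: 2.432 servings and 1.968 servings → $3.84.
strawberries + kale with both targets exact would need a negative amount; discard.
bell pepper + kale with both tight: 2.199 servings and 1.001 servings → $3.28.
The minimum over all feasible corners is $3.28.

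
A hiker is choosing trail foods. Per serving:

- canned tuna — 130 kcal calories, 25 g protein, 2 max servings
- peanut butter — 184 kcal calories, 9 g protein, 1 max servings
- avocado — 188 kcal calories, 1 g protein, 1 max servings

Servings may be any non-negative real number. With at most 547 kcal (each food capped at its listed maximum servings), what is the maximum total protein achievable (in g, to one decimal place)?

59.5 g

Protein per kcal: canned tuna 0.1923, peanut butter 0.04891, avocado 0.005319.
Take 2 servings of canned tuna: uses 260 kcal, +50.0 g protein (running total 50.0 g).
Take 1 serving of peanut butter: uses 184 kcal, +9.0 g protein (running total 59.0 g).
Take 0.5479 servings of avocado: uses 103 kcal, +0.5 g protein (running total 59.5 g).
Greedy by best ratio exhausts the calories allowance optimally: 59.5 g.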